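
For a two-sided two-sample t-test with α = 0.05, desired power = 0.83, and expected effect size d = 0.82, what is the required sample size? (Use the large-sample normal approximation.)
n = 26 per group

Sample size formula (two-sample t-test, normal approximation):
n = 2 · ((z_{α/2} + z_β) / d)²

z_{α/2} = 1.960 (for α = 0.05, two-sided)
z_β = 0.954 (for power = 0.83)
d = 0.82

n = 2 · ((1.960 + 0.954) / 0.82)²
n = 2 · (3.554)²
n ≈ 25.26
Round up to the next whole number: n = 26 per group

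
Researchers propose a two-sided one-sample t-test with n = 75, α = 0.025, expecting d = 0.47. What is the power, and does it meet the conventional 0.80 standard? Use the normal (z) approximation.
Power ≈ 0.97; the study is adequately powered (power ≥ 0.80)

Power calculation (one-sample t-test, normal approximation):
z_β = d · √n - z_{α/2}
z_β = 0.47 · √75 - 2.241
z_β = 0.47 · 8.660 - 2.241
z_β = 1.829

Power = Φ(z_β) = Φ(1.829) ≈ 0.966

Effect size d = 0.47 is small by Cohen's convention (0.2/0.5/0.8).

Threshold: power ≥ 0.80 is conventionally adequate.
Power ≈ 0.97 → the study is adequately powered (power ≥ 0.80).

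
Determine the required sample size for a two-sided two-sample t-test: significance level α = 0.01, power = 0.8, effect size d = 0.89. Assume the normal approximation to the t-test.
n = 30 per group

Sample size formula (two-sample t-test, normal approximation):
n = 2 · ((z_{α/2} + z_β) / d)²

z_{α/2} = 2.576 (for α = 0.01, two-sided)
z_β = 0.842 (for power = 0.8)
d = 0.89

n = 2 · ((2.576 + 0.842) / 0.89)²
n = 2 · (3.840)²
n ≈ 29.49
Round up to the next whole number: n = 30 per group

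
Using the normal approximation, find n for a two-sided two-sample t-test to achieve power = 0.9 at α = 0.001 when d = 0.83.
n = 61 per group

Sample size formula (two-sample t-test, normal approximation):
n = 2 · ((z_{α/2} + z_β) / d)²

z_{α/2} = 3.291 (for α = 0.001, two-sided)
z_β = 1.282 (for power = 0.9)
d = 0.83

n = 2 · ((3.291 + 1.282) / 0.83)²
n = 2 · (5.510)²
n ≈ 60.72
Round up to the next whole number: n = 61 per group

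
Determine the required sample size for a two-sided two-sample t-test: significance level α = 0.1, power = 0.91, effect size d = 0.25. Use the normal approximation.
n = 286 per group

Sample size formula (two-sample t-test, normal approximation):
n = 2 · ((z_{α/2} + z_β) / d)²

z_{α/2} = 1.645 (for α = 0.1, two-sided)
z_β = 1.341 (for power = 0.91)
d = 0.25

n = 2 · ((1.645 + 1.341) / 0.25)²
n = 2 · (11.944)²
n ≈ 285.32
Round up to the next whole number: n = 286 per group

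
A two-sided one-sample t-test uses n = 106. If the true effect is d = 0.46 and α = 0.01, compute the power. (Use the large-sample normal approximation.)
Power ≈ 0.98

Power calculation (one-sample t-test, normal approximation):
z_β = d · √n - z_{α/2}
z_β = 0.46 · √106 - 2.576
z_β = 0.46 · 10.296 - 2.576
z_β = 2.160

Power = Φ(z_β) = Φ(2.160) ≈ 0.985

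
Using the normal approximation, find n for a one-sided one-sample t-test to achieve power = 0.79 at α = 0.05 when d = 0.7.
n = 13

Sample size formula (one-sample t-test, normal approximation):
n = ((z_α + z_β) / d)²

z_α = 1.645 (for α = 0.05, one-sided)
z_β = 0.806 (for power = 0.79)
d = 0.7

n = ((1.645 + 0.806) / 0.7)²
n = (3.501)²
n ≈ 12.26
Round up to the next whole number: n = 13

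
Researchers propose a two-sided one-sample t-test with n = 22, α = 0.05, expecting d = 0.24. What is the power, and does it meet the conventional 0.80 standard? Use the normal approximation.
Power ≈ 0.20; the study is underpowered (power < 0.80)

Power calculation (one-sample t-test, normal approximation):
z_β = d · √n - z_{α/2}
z_β = 0.24 · √22 - 1.960
z_β = 0.24 · 4.690 - 1.960
z_β = -0.834

Power = Φ(z_β) = Φ(-0.834) ≈ 0.202

Effect size d = 0.24 is small by Cohen's convention (0.2/0.5/0.8).

Threshold: power ≥ 0.80 is conventionally adequate.
Power ≈ 0.20 → the study is underpowered (power < 0.80).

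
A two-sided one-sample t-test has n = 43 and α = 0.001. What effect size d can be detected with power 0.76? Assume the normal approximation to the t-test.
d ≈ 0.61

Minimum detectable effect (one-sample t-test, normal approximation):
d = (z_{α/2} + z_β) / √n
d = (3.291 + 0.706) / √43
d = 3.997 / 6.557
d ≈ 0.61

By Cohen's convention (0.2 small / 0.5 medium / 0.8 large): medium effect.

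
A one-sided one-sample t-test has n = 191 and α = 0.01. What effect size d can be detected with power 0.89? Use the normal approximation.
d ≈ 0.26

Minimum detectable effect (one-sample t-test, normal approximation):
d = (z_α + z_β) / √n
d = (2.326 + 1.227) / √191
d = 3.553 / 13.820
d ≈ 0.26

By Cohen's convention (0.2 small / 0.5 medium / 0.8 large): small effect.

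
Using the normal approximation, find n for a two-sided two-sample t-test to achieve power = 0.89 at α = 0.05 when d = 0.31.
n = 212 per group

Sample size formula (two-sample t-test, normal approximation):
n = 2 · ((z_{α/2} + z_β) / d)²

z_{α/2} = 1.960 (for α = 0.05, two-sided)
z_β = 1.227 (for power = 0.89)
d = 0.31

n = 2 · ((1.960 + 1.227) / 0.31)²
n = 2 · (10.281)²
n ≈ 211.40
Round up to the next whole number: n = 212 per group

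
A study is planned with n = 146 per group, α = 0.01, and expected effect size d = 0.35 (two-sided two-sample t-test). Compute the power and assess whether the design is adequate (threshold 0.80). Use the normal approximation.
Power ≈ 0.66; the study is underpowered (power < 0.80)

Power calculation (two-sample t-test, normal approximation):
z_β = d · √(n/2) - z_{α/2}
z_β = 0.35 · √(146/2) - 2.576
z_β = 0.35 · 8.544 - 2.576
z_β = 0.415

Power = Φ(z_β) = Φ(0.415) ≈ 0.661

Effect size d = 0.35 is small by Cohen's convention (0.2/0.5/0.8).

Threshold: power ≥ 0.80 is conventionally adequate.
Power ≈ 0.66 → the study is underpowered (power < 0.80).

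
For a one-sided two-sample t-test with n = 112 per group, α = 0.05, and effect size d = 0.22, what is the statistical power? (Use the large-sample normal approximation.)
Power ≈ 0.50

Power calculation (two-sample t-test, normal approximation):
z_β = d · √(n/2) - z_α
z_β = 0.22 · √(112/2) - 1.645
z_β = 0.22 · 7.483 - 1.645
z_β = 0.001

Power = Φ(z_β) = Φ(0.001) ≈ 0.501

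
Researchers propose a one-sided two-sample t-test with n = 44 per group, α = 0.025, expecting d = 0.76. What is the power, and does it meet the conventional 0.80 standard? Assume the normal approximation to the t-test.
Power ≈ 0.95; the study is adequately powered (power ≥ 0.80)

Power calculation (two-sample t-test, normal approximation):
z_β = d · √(n/2) - z_α
z_β = 0.76 · √(44/2) - 1.960
z_β = 0.76 · 4.690 - 1.960
z_β = 1.605

Power = Φ(z_β) = Φ(1.605) ≈ 0.946

Effect size d = 0.76 is medium by Cohen's convention (0.2/0.5/0.8).

Threshold: power ≥ 0.80 is conventionally adequate.
Power ≈ 0.95 → the study is adequately powered (power ≥ 0.80).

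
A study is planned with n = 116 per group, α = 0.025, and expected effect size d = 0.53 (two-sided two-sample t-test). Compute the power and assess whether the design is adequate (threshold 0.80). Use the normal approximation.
Power ≈ 0.96; the study is adequately powered (power ≥ 0.80)

Power calculation (two-sample t-test, normal approximation):
z_β = d · √(n/2) - z_{α/2}
z_β = 0.53 · √(116/2) - 2.241
z_β = 0.53 · 7.616 - 2.241
z_β = 1.795

Power = Φ(z_β) = Φ(1.795) ≈ 0.964

Effect size d = 0.53 is medium by Cohen's convention (0.2/0.5/0.8).

Threshold: power ≥ 0.80 is conventionally adequate.
Power ≈ 0.96 → the study is adequately powered (power ≥ 0.80).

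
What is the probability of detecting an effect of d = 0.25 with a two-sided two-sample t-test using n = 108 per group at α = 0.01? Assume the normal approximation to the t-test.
Power ≈ 0.23

Power calculation (two-sample t-test, normal approximation):
z_β = d · √(n/2) - z_{α/2}
z_β = 0.25 · √(108/2) - 2.576
z_β = 0.25 · 7.348 - 2.576
z_β = -0.739

Power = Φ(z_β) = Φ(-0.739) ≈ 0.230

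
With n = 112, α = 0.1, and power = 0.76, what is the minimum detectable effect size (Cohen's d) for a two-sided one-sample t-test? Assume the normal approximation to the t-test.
d ≈ 0.22

Minimum detectable effect (one-sample t-test, normal approximation):
d = (z_{α/2} + z_β) / √n
d = (1.645 + 0.706) / √112
d = 2.351 / 10.583
d ≈ 0.22

By Cohen's convention (0.2 small / 0.5 medium / 0.8 large): small effect.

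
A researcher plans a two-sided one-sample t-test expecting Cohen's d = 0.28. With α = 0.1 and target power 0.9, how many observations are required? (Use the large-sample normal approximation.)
n = 110

Sample size formula (one-sample t-test, normal approximation):
n = ((z_{α/2} + z_β) / d)²

z_{α/2} = 1.645 (for α = 0.1, two-sided)
z_β = 1.282 (for power = 0.9)
d = 0.28

n = ((1.645 + 1.282) / 0.28)²
n = (10.454)²
n ≈ 109.29
Round up to the next whole number: n = 110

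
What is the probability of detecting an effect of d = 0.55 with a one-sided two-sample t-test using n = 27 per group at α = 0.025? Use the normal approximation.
Power ≈ 0.52

Power calculation (two-sample t-test, normal approximation):
z_β = d · √(n/2) - z_α
z_β = 0.55 · √(27/2) - 1.960
z_β = 0.55 · 3.674 - 1.960
z_β = 0.061

Power = Φ(z_β) = Φ(0.061) ≈ 0.524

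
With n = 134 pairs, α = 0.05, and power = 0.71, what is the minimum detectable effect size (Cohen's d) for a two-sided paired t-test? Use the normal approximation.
d ≈ 0.22

Minimum detectable effect (paired t-test, normal approximation):
d = (z_{α/2} + z_β) / √n
d = (1.960 + 0.553) / √134
d = 2.513 / 11.576
d ≈ 0.22

By Cohen's convention (0.2 small / 0.5 medium / 0.8 large): small effect.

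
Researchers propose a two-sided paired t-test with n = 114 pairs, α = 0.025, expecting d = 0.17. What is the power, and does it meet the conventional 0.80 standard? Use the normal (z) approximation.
Power ≈ 0.33; the study is underpowered (power < 0.80)

Power calculation (paired t-test, normal approximation):
z_β = d · √n - z_{α/2}
z_β = 0.17 · √114 - 2.241
z_β = 0.17 · 10.677 - 2.241
z_β = -0.426

Power = Φ(z_β) = Φ(-0.426) ≈ 0.335

Effect size d = 0.17 is very small by Cohen's convention (0.2/0.5/0.8).

Threshold: power ≥ 0.80 is conventionally adequate.
Power ≈ 0.33 → the study is underpowered (power < 0.80).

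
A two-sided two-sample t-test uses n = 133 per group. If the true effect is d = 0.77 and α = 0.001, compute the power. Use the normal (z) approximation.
Power ≈ 1.00

Power calculation (two-sample t-test, normal approximation):
z_β = d · √(n/2) - z_{α/2}
z_β = 0.77 · √(133/2) - 3.291
z_β = 0.77 · 8.155 - 3.291
z_β = 2.989

Power = Φ(z_β) = Φ(2.989) ≈ 0.999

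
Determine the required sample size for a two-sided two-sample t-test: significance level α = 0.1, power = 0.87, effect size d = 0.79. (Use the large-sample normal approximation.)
n = 25 per group

Sample size formula (two-sample t-test, normal approximation):
n = 2 · ((z_{α/2} + z_β) / d)²

z_{α/2} = 1.645 (for α = 0.1, two-sided)
z_β = 1.126 (for power = 0.87)
d = 0.79

n = 2 · ((1.645 + 1.126) / 0.79)²
n = 2 · (3.508)²
n ≈ 24.61
Round up to the next whole number: n = 25 per group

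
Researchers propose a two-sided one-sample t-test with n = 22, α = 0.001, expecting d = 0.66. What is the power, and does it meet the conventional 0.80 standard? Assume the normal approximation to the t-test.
Power ≈ 0.42; the study is underpowered (power < 0.80)

Power calculation (one-sample t-test, normal approximation):
z_β = d · √n - z_{α/2}
z_β = 0.66 · √22 - 3.291
z_β = 0.66 · 4.690 - 3.291
z_β = -0.195

Power = Φ(z_β) = Φ(-0.195) ≈ 0.423

Effect size d = 0.66 is medium by Cohen's convention (0.2/0.5/0.8).

Threshold: power ≥ 0.80 is conventionally adequate.
Power ≈ 0.42 → the study is underpowered (power < 0.80).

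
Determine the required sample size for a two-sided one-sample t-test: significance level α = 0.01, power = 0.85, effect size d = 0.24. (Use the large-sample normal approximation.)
n = 227

Sample size formula (one-sample t-test, normal approximation):
n = ((z_{α/2} + z_β) / d)²

z_{α/2} = 2.576 (for α = 0.01, two-sided)
z_β = 1.036 (for power = 0.85)
d = 0.24

n = ((2.576 + 1.036) / 0.24)²
n = (15.050)²
n ≈ 226.50
Round up to the next whole number: n = 227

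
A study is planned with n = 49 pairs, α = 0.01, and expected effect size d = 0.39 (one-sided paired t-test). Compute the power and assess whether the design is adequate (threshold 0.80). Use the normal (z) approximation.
Power ≈ 0.66; the study is underpowered (power < 0.80)

Power calculation (paired t-test, normal approximation):
z_β = d · √n - z_α
z_β = 0.39 · √49 - 2.326
z_β = 0.39 · 7.000 - 2.326
z_β = 0.404

Power = Φ(z_β) = Φ(0.404) ≈ 0.657

Effect size d = 0.39 is small by Cohen's convention (0.2/0.5/0.8).

Threshold: power ≥ 0.80 is conventionally adequate.
Power ≈ 0.66 → the study is underpowered (power < 0.80).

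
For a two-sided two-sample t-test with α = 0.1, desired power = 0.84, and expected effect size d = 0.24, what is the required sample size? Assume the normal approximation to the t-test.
n = 242 per group

Sample size formula (two-sample t-test, normal approximation):
n = 2 · ((z_{α/2} + z_β) / d)²

z_{α/2} = 1.645 (for α = 0.1, two-sided)
z_β = 0.994 (for power = 0.84)
d = 0.24

n = 2 · ((1.645 + 0.994) / 0.24)²
n = 2 · (10.996)²
n ≈ 241.82
Round up to the next whole number: n = 242 per group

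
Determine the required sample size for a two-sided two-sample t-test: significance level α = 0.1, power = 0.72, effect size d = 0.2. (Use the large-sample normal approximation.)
n = 249 per group

Sample size formula (two-sample t-test, normal approximation):
n = 2 · ((z_{α/2} + z_β) / d)²

z_{α/2} = 1.645 (for α = 0.1, two-sided)
z_β = 0.583 (for power = 0.72)
d = 0.2

n = 2 · ((1.645 + 0.583) / 0.2)²
n = 2 · (11.140)²
n ≈ 248.20
Round up to the next whole number: n = 249 per group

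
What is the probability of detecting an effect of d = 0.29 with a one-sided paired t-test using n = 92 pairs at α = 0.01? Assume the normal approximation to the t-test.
Power ≈ 0.68

Power calculation (paired t-test, normal approximation):
z_β = d · √n - z_α
z_β = 0.29 · √92 - 2.326
z_β = 0.29 · 9.592 - 2.326
z_β = 0.455

Power = Φ(z_β) = Φ(0.455) ≈ 0.676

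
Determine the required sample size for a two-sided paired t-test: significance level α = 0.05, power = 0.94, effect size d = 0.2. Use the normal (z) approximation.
n = 309 pairs

Sample size formula (paired t-test, normal approximation):
n = ((z_{α/2} + z_β) / d)²

z_{α/2} = 1.960 (for α = 0.05, two-sided)
z_β = 1.555 (for power = 0.94)
d = 0.2

n = ((1.960 + 1.555) / 0.2)²
n = (17.575)²
n ≈ 308.88
Round up to the next whole number: n = 309 pairs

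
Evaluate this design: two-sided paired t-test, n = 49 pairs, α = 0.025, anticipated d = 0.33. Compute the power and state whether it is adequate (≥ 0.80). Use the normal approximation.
Power ≈ 0.53; the study is underpowered (power < 0.80)

Power calculation (paired t-test, normal approximation):
z_β = d · √n - z_{α/2}
z_β = 0.33 · √49 - 2.241
z_β = 0.33 · 7.000 - 2.241
z_β = 0.069

Power = Φ(z_β) = Φ(0.069) ≈ 0.527

Effect size d = 0.33 is small by Cohen's convention (0.2/0.5/0.8).

Threshold: power ≥ 0.80 is conventionally adequate.
Power ≈ 0.53 → the study is underpowered (power < 0.80).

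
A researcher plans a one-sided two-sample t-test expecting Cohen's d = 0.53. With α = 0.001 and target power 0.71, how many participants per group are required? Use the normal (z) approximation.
n = 95 per group

Sample size formula (two-sample t-test, normal approximation):
n = 2 · ((z_α + z_β) / d)²

z_α = 3.090 (for α = 0.001, one-sided)
z_β = 0.553 (for power = 0.71)
d = 0.53

n = 2 · ((3.090 + 0.553) / 0.53)²
n = 2 · (6.874)²
n ≈ 94.50
Round up to the next whole number: n = 95 per group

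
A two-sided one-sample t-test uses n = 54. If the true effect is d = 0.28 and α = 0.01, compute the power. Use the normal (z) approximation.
Power ≈ 0.30

Power calculation (one-sample t-test, normal approximation):
z_β = d · √n - z_{α/2}
z_β = 0.28 · √54 - 2.576
z_β = 0.28 · 7.348 - 2.576
z_β = -0.518

Power = Φ(z_β) = Φ(-0.518) ≈ 0.302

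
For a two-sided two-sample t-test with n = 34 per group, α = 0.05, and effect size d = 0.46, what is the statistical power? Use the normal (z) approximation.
Power ≈ 0.47

Power calculation (two-sample t-test, normal approximation):
z_β = d · √(n/2) - z_{α/2}
z_β = 0.46 · √(34/2) - 1.960
z_β = 0.46 · 4.123 - 1.960
z_β = -0.063

Power = Φ(z_β) = Φ(-0.063) ≈ 0.475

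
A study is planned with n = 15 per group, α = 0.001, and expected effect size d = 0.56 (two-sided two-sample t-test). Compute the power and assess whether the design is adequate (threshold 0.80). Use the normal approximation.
Power ≈ 0.04; the study is underpowered (power < 0.80)

Power calculation (two-sample t-test, normal approximation):
z_β = d · √(n/2) - z_{α/2}
z_β = 0.56 · √(15/2) - 3.291
z_β = 0.56 · 2.739 - 3.291
z_β = -1.757

Power = Φ(z_β) = Φ(-1.757) ≈ 0.039

Effect size d = 0.56 is medium by Cohen's convention (0.2/0.5/0.8).

Threshold: power ≥ 0.80 is conventionally adequate.
Power ≈ 0.04 → the study is underpowered (power < 0.80).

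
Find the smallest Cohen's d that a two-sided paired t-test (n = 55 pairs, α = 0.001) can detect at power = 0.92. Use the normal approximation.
d ≈ 0.63

Minimum detectable effect (paired t-test, normal approximation):
d = (z_{α/2} + z_β) / √n
d = (3.291 + 1.405) / √55
d = 4.696 / 7.416
d ≈ 0.63

By Cohen's convention (0.2 small / 0.5 medium / 0.8 large): medium effect.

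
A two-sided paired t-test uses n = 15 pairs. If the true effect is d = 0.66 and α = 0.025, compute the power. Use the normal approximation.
Power ≈ 0.62

Power calculation (paired t-test, normal approximation):
z_β = d · √n - z_{α/2}
z_β = 0.66 · √15 - 2.241
z_β = 0.66 · 3.873 - 2.241
z_β = 0.315

Power = Φ(z_β) = Φ(0.315) ≈ 0.624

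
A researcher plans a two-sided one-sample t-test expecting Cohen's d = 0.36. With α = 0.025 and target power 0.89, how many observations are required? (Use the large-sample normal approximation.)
n = 93

Sample size formula (one-sample t-test, normal approximation):
n = ((z_{α/2} + z_β) / d)²

z_{α/2} = 2.241 (for α = 0.025, two-sided)
z_β = 1.227 (for power = 0.89)
d = 0.36

n = ((2.241 + 1.227) / 0.36)²
n = (9.633)²
n ≈ 92.79
Round up to the next whole number: n = 93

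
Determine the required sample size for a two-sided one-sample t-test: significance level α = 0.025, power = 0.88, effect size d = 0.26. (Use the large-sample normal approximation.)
n = 173

Sample size formula (one-sample t-test, normal approximation):
n = ((z_{α/2} + z_β) / d)²

z_{α/2} = 2.241 (for α = 0.025, two-sided)
z_β = 1.175 (for power = 0.88)
d = 0.26

n = ((2.241 + 1.175) / 0.26)²
n = (13.138)²
n ≈ 172.61
Round up to the next whole number: n = 173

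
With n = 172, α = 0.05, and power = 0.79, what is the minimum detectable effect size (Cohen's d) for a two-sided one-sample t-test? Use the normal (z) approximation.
d ≈ 0.21

Minimum detectable effect (one-sample t-test, normal approximation):
d = (z_{α/2} + z_β) / √n
d = (1.960 + 0.806) / √172
d = 2.766 / 13.115
d ≈ 0.21

By Cohen's convention (0.2 small / 0.5 medium / 0.8 large): small effect.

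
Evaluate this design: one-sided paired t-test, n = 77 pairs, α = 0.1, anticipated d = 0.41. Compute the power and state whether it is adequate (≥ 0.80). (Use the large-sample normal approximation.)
Power ≈ 0.99; the study is adequately powered (power ≥ 0.80)

Power calculation (paired t-test, normal approximation):
z_β = d · √n - z_α
z_β = 0.41 · √77 - 1.282
z_β = 0.41 · 8.775 - 1.282
z_β = 2.316

Power = Φ(z_β) = Φ(2.316) ≈ 0.990

Effect size d = 0.41 is small by Cohen's convention (0.2/0.5/0.8).

Threshold: power ≥ 0.80 is conventionally adequate.
Power ≈ 0.99 → the study is adequately powered (power ≥ 0.80).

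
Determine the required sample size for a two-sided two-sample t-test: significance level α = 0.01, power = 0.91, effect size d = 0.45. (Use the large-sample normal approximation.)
n = 152 per group

Sample size formula (two-sample t-test, normal approximation):
n = 2 · ((z_{α/2} + z_β) / d)²

z_{α/2} = 2.576 (for α = 0.01, two-sided)
z_β = 1.341 (for power = 0.91)
d = 0.45

n = 2 · ((2.576 + 1.341) / 0.45)²
n = 2 · (8.704)²
n ≈ 151.52
Round up to the next whole number: n = 152 per group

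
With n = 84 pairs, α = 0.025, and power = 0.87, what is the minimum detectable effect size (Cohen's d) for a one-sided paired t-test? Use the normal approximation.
d ≈ 0.34

Minimum detectable effect (paired t-test, normal approximation):
d = (z_α + z_β) / √n
d = (1.960 + 1.126) / √84
d = 3.086 / 9.165
d ≈ 0.34

By Cohen's convention (0.2 small / 0.5 medium / 0.8 large): small effect.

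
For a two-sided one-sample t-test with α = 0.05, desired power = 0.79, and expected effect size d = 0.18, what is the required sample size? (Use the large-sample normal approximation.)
n = 237

Sample size formula (one-sample t-test, normal approximation):
n = ((z_{α/2} + z_β) / d)²

z_{α/2} = 1.960 (for α = 0.05, two-sided)
z_β = 0.806 (for power = 0.79)
d = 0.18

n = ((1.960 + 0.806) / 0.18)²
n = (15.367)²
n ≈ 236.14
Round up to the next whole number: n = 237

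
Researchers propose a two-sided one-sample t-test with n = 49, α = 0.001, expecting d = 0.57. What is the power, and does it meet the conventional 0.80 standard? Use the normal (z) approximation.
Power ≈ 0.76; the study is underpowered (power < 0.80)

Power calculation (one-sample t-test, normal approximation):
z_β = d · √n - z_{α/2}
z_β = 0.57 · √49 - 3.291
z_β = 0.57 · 7.000 - 3.291
z_β = 0.699

Power = Φ(z_β) = Φ(0.699) ≈ 0.758

Effect size d = 0.57 is medium by Cohen's convention (0.2/0.5/0.8).

Threshold: power ≥ 0.80 is conventionally adequate.
Power ≈ 0.76 → the study is underpowered (power < 0.80).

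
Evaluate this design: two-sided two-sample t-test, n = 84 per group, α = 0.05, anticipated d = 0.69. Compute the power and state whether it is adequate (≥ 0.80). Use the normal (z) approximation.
Power ≈ 0.99; the study is adequately powered (power ≥ 0.80)

Power calculation (two-sample t-test, normal approximation):
z_β = d · √(n/2) - z_{α/2}
z_β = 0.69 · √(84/2) - 1.960
z_β = 0.69 · 6.481 - 1.960
z_β = 2.512

Power = Φ(z_β) = Φ(2.512) ≈ 0.994

Effect size d = 0.69 is medium by Cohen's convention (0.2/0.5/0.8).

Threshold: power ≥ 0.80 is conventionally adequate.
Power ≈ 0.99 → the study is adequately powered (power ≥ 0.80).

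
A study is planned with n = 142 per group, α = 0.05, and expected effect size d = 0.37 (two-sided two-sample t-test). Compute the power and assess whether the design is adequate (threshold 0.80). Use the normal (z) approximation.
Power ≈ 0.88; the study is adequately powered (power ≥ 0.80)

Power calculation (two-sample t-test, normal approximation):
z_β = d · √(n/2) - z_{α/2}
z_β = 0.37 · √(142/2) - 1.960
z_β = 0.37 · 8.426 - 1.960
z_β = 1.158

Power = Φ(z_β) = Φ(1.158) ≈ 0.877

Effect size d = 0.37 is small by Cohen's convention (0.2/0.5/0.8).

Threshold: power ≥ 0.80 is conventionally adequate.
Power ≈ 0.88 → the study is adequately powered (power ≥ 0.80).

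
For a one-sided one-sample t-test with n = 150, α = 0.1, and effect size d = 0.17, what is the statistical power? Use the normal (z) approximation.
Power ≈ 0.79

Power calculation (one-sample t-test, normal approximation):
z_β = d · √n - z_α
z_β = 0.17 · √150 - 1.282
z_β = 0.17 · 12.247 - 1.282
z_β = 0.801

Power = Φ(z_β) = Φ(0.801) ≈ 0.788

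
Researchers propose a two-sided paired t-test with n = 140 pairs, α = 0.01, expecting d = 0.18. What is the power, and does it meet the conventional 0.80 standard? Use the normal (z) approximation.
Power ≈ 0.33; the study is underpowered (power < 0.80)

Power calculation (paired t-test, normal approximation):
z_β = d · √n - z_{α/2}
z_β = 0.18 · √140 - 2.576
z_β = 0.18 · 11.832 - 2.576
z_β = -0.446

Power = Φ(z_β) = Φ(-0.446) ≈ 0.328

Effect size d = 0.18 is very small by Cohen's convention (0.2/0.5/0.8).

Threshold: power ≥ 0.80 is conventionally adequate.
Power ≈ 0.33 → the study is underpowered (power < 0.80).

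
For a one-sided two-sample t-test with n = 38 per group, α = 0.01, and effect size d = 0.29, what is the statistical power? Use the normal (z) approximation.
Power ≈ 0.14

Power calculation (two-sample t-test, normal approximation):
z_β = d · √(n/2) - z_α
z_β = 0.29 · √(38/2) - 2.326
z_β = 0.29 · 4.359 - 2.326
z_β = -1.062

Power = Φ(z_β) = Φ(-1.062) ≈ 0.144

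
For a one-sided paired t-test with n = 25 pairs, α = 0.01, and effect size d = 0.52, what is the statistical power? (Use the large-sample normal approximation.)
Power ≈ 0.61

Power calculation (paired t-test, normal approximation):
z_β = d · √n - z_α
z_β = 0.52 · √25 - 2.326
z_β = 0.52 · 5.000 - 2.326
z_β = 0.274

Power = Φ(z_β) = Φ(0.274) ≈ 0.608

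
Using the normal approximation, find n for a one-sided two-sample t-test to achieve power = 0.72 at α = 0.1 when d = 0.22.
n = 144 per group

Sample size formula (two-sample t-test, normal approximation):
n = 2 · ((z_α + z_β) / d)²

z_α = 1.282 (for α = 0.1, one-sided)
z_β = 0.583 (for power = 0.72)
d = 0.22

n = 2 · ((1.282 + 0.583) / 0.22)²
n = 2 · (8.477)²
n ≈ 143.72
Round up to the next whole number: n = 144 per group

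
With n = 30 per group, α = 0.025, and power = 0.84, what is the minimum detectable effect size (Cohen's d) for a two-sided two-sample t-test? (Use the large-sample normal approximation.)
d ≈ 0.84

Minimum detectable effect (two-sample t-test, normal approximation):
d = (z_{α/2} + z_β) / √(n/2)
d = (2.241 + 0.994) / √(30/2)
d = 3.236 / 3.873
d ≈ 0.84

By Cohen's convention (0.2 small / 0.5 medium / 0.8 large): large effect.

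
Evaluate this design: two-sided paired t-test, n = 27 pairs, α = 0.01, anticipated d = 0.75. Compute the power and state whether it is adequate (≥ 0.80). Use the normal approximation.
Power ≈ 0.91; the study is adequately powered (power ≥ 0.80)

Power calculation (paired t-test, normal approximation):
z_β = d · √n - z_{α/2}
z_β = 0.75 · √27 - 2.576
z_β = 0.75 · 5.196 - 2.576
z_β = 1.321

Power = Φ(z_β) = Φ(1.321) ≈ 0.907

Effect size d = 0.75 is medium by Cohen's convention (0.2/0.5/0.8).

Threshold: power ≥ 0.80 is conventionally adequate.
Power ≈ 0.91 → the study is adequately powered (power ≥ 0.80).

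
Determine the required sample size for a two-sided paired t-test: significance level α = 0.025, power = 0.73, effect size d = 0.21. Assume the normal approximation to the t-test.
n = 185 pairs

Sample size formula (paired t-test, normal approximation):
n = ((z_{α/2} + z_β) / d)²

z_{α/2} = 2.241 (for α = 0.025, two-sided)
z_β = 0.613 (for power = 0.73)
d = 0.21

n = ((2.241 + 0.613) / 0.21)²
n = (13.590)²
n ≈ 184.69
Round up to the next whole number: n = 185 pairs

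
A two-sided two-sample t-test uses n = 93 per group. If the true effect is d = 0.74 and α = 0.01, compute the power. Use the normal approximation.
Power ≈ 0.99

Power calculation (two-sample t-test, normal approximation):
z_β = d · √(n/2) - z_{α/2}
z_β = 0.74 · √(93/2) - 2.576
z_β = 0.74 · 6.819 - 2.576
z_β = 2.470

Power = Φ(z_β) = Φ(2.470) ≈ 0.993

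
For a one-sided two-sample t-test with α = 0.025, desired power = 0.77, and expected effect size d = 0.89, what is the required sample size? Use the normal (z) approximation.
n = 19 per group

Sample size formula (two-sample t-test, normal approximation):
n = 2 · ((z_α + z_β) / d)²

z_α = 1.960 (for α = 0.025, one-sided)
z_β = 0.739 (for power = 0.77)
d = 0.89

n = 2 · ((1.960 + 0.739) / 0.89)²
n = 2 · (3.033)²
n ≈ 18.40
Round up to the next whole number: n = 19 per group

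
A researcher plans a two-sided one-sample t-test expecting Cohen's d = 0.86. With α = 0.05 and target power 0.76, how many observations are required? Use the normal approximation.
n = 10

Sample size formula (one-sample t-test, normal approximation):
n = ((z_{α/2} + z_β) / d)²

z_{α/2} = 1.960 (for α = 0.05, two-sided)
z_β = 0.706 (for power = 0.76)
d = 0.86

n = ((1.960 + 0.706) / 0.86)²
n = (3.100)²
n ≈ 9.61
Round up to the next whole number: n = 10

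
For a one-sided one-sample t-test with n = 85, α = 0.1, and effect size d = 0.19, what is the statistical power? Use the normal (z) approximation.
Power ≈ 0.68

Power calculation (one-sample t-test, normal approximation):
z_β = d · √n - z_α
z_β = 0.19 · √85 - 1.282
z_β = 0.19 · 9.220 - 1.282
z_β = 0.470

Power = Φ(z_β) = Φ(0.470) ≈ 0.681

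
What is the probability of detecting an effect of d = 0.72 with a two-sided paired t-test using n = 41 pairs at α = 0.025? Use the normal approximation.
Power ≈ 0.99

Power calculation (paired t-test, normal approximation):
z_β = d · √n - z_{α/2}
z_β = 0.72 · √41 - 2.241
z_β = 0.72 · 6.403 - 2.241
z_β = 2.369

Power = Φ(z_β) = Φ(2.369) ≈ 0.991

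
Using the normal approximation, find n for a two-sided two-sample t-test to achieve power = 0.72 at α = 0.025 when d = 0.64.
n = 39 per group

Sample size formula (two-sample t-test, normal approximation):
n = 2 · ((z_{α/2} + z_β) / d)²

z_{α/2} = 2.241 (for α = 0.025, two-sided)
z_β = 0.583 (for power = 0.72)
d = 0.64

n = 2 · ((2.241 + 0.583) / 0.64)²
n = 2 · (4.413)²
n ≈ 38.95
Round up to the next whole number: n = 39 per group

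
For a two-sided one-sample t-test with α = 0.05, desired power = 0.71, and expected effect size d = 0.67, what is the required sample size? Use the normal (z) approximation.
n = 15

Sample size formula (one-sample t-test, normal approximation):
n = ((z_{α/2} + z_β) / d)²

z_{α/2} = 1.960 (for α = 0.05, two-sided)
z_β = 0.553 (for power = 0.71)
d = 0.67

n = ((1.960 + 0.553) / 0.67)²
n = (3.751)²
n ≈ 14.07
Round up to the next whole number: n = 15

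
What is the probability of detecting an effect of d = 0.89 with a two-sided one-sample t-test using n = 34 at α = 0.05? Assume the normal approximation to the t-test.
Power ≈ 1.00

Power calculation (one-sample t-test, normal approximation):
z_β = d · √n - z_{α/2}
z_β = 0.89 · √34 - 1.960
z_β = 0.89 · 5.831 - 1.960
z_β = 3.230

Power = Φ(z_β) = Φ(3.230) ≈ 0.999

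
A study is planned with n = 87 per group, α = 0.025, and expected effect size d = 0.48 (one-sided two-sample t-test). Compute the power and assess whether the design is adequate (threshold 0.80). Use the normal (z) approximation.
Power ≈ 0.89; the study is adequately powered (power ≥ 0.80)

Power calculation (two-sample t-test, normal approximation):
z_β = d · √(n/2) - z_α
z_β = 0.48 · √(87/2) - 1.960
z_β = 0.48 · 6.595 - 1.960
z_β = 1.206

Power = Φ(z_β) = Φ(1.206) ≈ 0.886

Effect size d = 0.48 is small by Cohen's convention (0.2/0.5/0.8).

Threshold: power ≥ 0.80 is conventionally adequate.
Power ≈ 0.89 → the study is adequately powered (power ≥ 0.80).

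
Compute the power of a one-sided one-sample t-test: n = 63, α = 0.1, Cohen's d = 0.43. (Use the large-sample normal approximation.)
Power ≈ 0.98

Power calculation (one-sample t-test, normal approximation):
z_β = d · √n - z_α
z_β = 0.43 · √63 - 1.282
z_β = 0.43 · 7.937 - 1.282
z_β = 2.131

Power = Φ(z_β) = Φ(2.131) ≈ 0.983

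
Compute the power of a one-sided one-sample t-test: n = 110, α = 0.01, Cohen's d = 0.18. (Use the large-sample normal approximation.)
Power ≈ 0.33

Power calculation (one-sample t-test, normal approximation):
z_β = d · √n - z_α
z_β = 0.18 · √110 - 2.326
z_β = 0.18 · 10.488 - 2.326
z_β = -0.438

Power = Φ(z_β) = Φ(-0.438) ≈ 0.331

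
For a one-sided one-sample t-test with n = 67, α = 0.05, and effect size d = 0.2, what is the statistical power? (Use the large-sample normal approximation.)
Power ≈ 0.50

Power calculation (one-sample t-test, normal approximation):
z_β = d · √n - z_α
z_β = 0.2 · √67 - 1.645
z_β = 0.2 · 8.185 - 1.645
z_β = -0.008

Power = Φ(z_β) = Φ(-0.008) ≈ 0.497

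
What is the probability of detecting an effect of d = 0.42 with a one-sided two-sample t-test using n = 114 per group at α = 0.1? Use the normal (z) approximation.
Power ≈ 0.97

Power calculation (two-sample t-test, normal approximation):
z_β = d · √(n/2) - z_α
z_β = 0.42 · √(114/2) - 1.282
z_β = 0.42 · 7.550 - 1.282
z_β = 1.889

Power = Φ(z_β) = Φ(1.889) ≈ 0.971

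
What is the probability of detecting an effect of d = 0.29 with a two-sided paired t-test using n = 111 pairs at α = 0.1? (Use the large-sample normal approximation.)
Power ≈ 0.92

Power calculation (paired t-test, normal approximation):
z_β = d · √n - z_{α/2}
z_β = 0.29 · √111 - 1.645
z_β = 0.29 · 10.536 - 1.645
z_β = 1.410

Power = Φ(z_β) = Φ(1.410) ≈ 0.921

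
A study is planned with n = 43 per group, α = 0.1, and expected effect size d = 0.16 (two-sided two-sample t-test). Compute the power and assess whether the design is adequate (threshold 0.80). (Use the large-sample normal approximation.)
Power ≈ 0.18; the study is underpowered (power < 0.80)

Power calculation (two-sample t-test, normal approximation):
z_β = d · √(n/2) - z_{α/2}
z_β = 0.16 · √(43/2) - 1.645
z_β = 0.16 · 4.637 - 1.645
z_β = -0.903

Power = Φ(z_β) = Φ(-0.903) ≈ 0.183

Effect size d = 0.16 is very small by Cohen's convention (0.2/0.5/0.8).

Threshold: power ≥ 0.80 is conventionally adequate.
Power ≈ 0.18 → the study is underpowered (power < 0.80).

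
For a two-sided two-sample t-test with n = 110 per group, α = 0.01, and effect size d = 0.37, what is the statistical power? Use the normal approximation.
Power ≈ 0.57

Power calculation (two-sample t-test, normal approximation):
z_β = d · √(n/2) - z_{α/2}
z_β = 0.37 · √(110/2) - 2.576
z_β = 0.37 · 7.416 - 2.576
z_β = 0.168

Power = Φ(z_β) = Φ(0.168) ≈ 0.567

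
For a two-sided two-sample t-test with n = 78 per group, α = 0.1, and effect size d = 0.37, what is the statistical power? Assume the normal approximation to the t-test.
Power ≈ 0.75

Power calculation (two-sample t-test, normal approximation):
z_β = d · √(n/2) - z_{α/2}
z_β = 0.37 · √(78/2) - 1.645
z_β = 0.37 · 6.245 - 1.645
z_β = 0.666

Power = Φ(z_β) = Φ(0.666) ≈ 0.747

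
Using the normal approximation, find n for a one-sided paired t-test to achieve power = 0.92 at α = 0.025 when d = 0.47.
n = 52 pairs

Sample size formula (paired t-test, normal approximation):
n = ((z_α + z_β) / d)²

z_α = 1.960 (for α = 0.025, one-sided)
z_β = 1.405 (for power = 0.92)
d = 0.47

n = ((1.960 + 1.405) / 0.47)²
n = (7.160)²
n ≈ 51.27
Round up to the next whole number: n = 52 pairs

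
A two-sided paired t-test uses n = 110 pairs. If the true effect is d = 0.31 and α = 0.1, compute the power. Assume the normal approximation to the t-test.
Power ≈ 0.95

Power calculation (paired t-test, normal approximation):
z_β = d · √n - z_{α/2}
z_β = 0.31 · √110 - 1.645
z_β = 0.31 · 10.488 - 1.645
z_β = 1.606

Power = Φ(z_β) = Φ(1.606) ≈ 0.946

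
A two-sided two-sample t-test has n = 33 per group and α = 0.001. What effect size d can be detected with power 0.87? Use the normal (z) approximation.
d ≈ 1.09

Minimum detectable effect (two-sample t-test, normal approximation):
d = (z_{α/2} + z_β) / √(n/2)
d = (3.291 + 1.126) / √(33/2)
d = 4.417 / 4.062
d ≈ 1.09

By Cohen's convention (0.2 small / 0.5 medium / 0.8 large): large effect.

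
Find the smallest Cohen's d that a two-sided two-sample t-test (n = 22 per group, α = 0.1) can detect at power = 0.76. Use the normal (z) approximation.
d ≈ 0.71

Minimum detectable effect (two-sample t-test, normal approximation):
d = (z_{α/2} + z_β) / √(n/2)
d = (1.645 + 0.706) / √(22/2)
d = 2.351 / 3.317
d ≈ 0.71

By Cohen's convention (0.2 small / 0.5 medium / 0.8 large): medium effect.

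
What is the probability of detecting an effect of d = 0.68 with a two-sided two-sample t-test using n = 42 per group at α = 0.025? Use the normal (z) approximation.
Power ≈ 0.81

Power calculation (two-sample t-test, normal approximation):
z_β = d · √(n/2) - z_{α/2}
z_β = 0.68 · √(42/2) - 2.241
z_β = 0.68 · 4.583 - 2.241
z_β = 0.875

Power = Φ(z_β) = Φ(0.875) ≈ 0.809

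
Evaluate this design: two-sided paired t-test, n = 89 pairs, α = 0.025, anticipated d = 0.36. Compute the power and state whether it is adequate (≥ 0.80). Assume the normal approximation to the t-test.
Power ≈ 0.88; the study is adequately powered (power ≥ 0.80)

Power calculation (paired t-test, normal approximation):
z_β = d · √n - z_{α/2}
z_β = 0.36 · √89 - 2.241
z_β = 0.36 · 9.434 - 2.241
z_β = 1.155

Power = Φ(z_β) = Φ(1.155) ≈ 0.876

Effect size d = 0.36 is small by Cohen's convention (0.2/0.5/0.8).

Threshold: power ≥ 0.80 is conventionally adequate.
Power ≈ 0.88 → the study is adequately powered (power ≥ 0.80).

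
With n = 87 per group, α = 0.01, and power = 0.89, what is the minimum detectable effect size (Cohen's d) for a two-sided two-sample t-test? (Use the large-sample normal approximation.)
d ≈ 0.58

Minimum detectable effect (two-sample t-test, normal approximation):
d = (z_{α/2} + z_β) / √(n/2)
d = (2.576 + 1.227) / √(87/2)
d = 3.802 / 6.595
d ≈ 0.58

By Cohen's convention (0.2 small / 0.5 medium / 0.8 large): medium effect.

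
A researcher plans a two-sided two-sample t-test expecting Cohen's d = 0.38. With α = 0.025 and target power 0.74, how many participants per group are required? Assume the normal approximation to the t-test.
n = 116 per group

Sample size formula (two-sample t-test, normal approximation):
n = 2 · ((z_{α/2} + z_β) / d)²

z_{α/2} = 2.241 (for α = 0.025, two-sided)
z_β = 0.643 (for power = 0.74)
d = 0.38

n = 2 · ((2.241 + 0.643) / 0.38)²
n = 2 · (7.589)²
n ≈ 115.19
Round up to the next whole number: n = 116 per group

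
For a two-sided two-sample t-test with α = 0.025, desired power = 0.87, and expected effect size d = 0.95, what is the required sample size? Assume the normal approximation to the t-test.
n = 26 per group

Sample size formula (two-sample t-test, normal approximation):
n = 2 · ((z_{α/2} + z_β) / d)²

z_{α/2} = 2.241 (for α = 0.025, two-sided)
z_β = 1.126 (for power = 0.87)
d = 0.95

n = 2 · ((2.241 + 1.126) / 0.95)²
n = 2 · (3.544)²
n ≈ 25.12
Round up to the next whole number: n = 26 per group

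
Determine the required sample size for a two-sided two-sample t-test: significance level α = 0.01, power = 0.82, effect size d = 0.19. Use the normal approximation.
n = 676 per group

Sample size formula (two-sample t-test, normal approximation):
n = 2 · ((z_{α/2} + z_β) / d)²

z_{α/2} = 2.576 (for α = 0.01, two-sided)
z_β = 0.915 (for power = 0.82)
d = 0.19

n = 2 · ((2.576 + 0.915) / 0.19)²
n = 2 · (18.374)²
n ≈ 675.21
Round up to the next whole number: n = 676 per group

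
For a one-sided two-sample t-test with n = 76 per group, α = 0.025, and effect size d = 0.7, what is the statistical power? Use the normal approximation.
Power ≈ 0.99

Power calculation (two-sample t-test, normal approximation):
z_β = d · √(n/2) - z_α
z_β = 0.7 · √(76/2) - 1.960
z_β = 0.7 · 6.164 - 1.960
z_β = 2.355

Power = Φ(z_β) = Φ(2.355) ≈ 0.991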